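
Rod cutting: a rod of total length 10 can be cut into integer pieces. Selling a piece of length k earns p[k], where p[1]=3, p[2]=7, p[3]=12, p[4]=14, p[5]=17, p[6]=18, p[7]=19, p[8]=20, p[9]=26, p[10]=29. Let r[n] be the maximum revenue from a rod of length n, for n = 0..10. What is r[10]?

39

   n    0    1    2    3    4    5    6    7    8    9   10
r[n]    0    3    7   12   15   19   24   27   31   36   39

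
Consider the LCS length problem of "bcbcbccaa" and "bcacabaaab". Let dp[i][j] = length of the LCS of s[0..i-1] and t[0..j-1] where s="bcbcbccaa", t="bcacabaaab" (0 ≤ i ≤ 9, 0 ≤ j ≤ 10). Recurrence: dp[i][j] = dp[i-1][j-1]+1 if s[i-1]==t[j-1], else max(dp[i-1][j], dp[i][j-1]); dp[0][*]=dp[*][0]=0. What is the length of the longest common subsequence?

6

   ''  b  c  a  c  a  b  a  a  a  b
''  0  0  0  0  0  0  0  0  0  0  0
 b  0  1  1  1  1  1  1  1  1  1  1
 c  0  1  2  2  2  2  2  2  2  2  2
 b  0  1  2  2  2  2  3  3  3  3  3
 c  0  1  2  2  3  3  3  3  3  3  3
 b  0  1  2  2  3  3  4  4  4  4  4
 c  0  1  2  2  3  3  4  4  4  4  4
 c  0  1  2  2  3  3  4  4  4  4  4
 a  0  1  2  3  3  4  4  5  5  5  5
 a  0  1  2  3  3  4  4  5  6  6  6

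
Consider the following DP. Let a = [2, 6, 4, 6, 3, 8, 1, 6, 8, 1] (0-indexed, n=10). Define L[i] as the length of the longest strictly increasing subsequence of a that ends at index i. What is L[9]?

1

   i    0    1    2    3    4    5    6    7    8    9
a[i]    2    6    4    6    3    8    1    6    8    1
L[i]    1    2    2    3    2    4    1    3    4    1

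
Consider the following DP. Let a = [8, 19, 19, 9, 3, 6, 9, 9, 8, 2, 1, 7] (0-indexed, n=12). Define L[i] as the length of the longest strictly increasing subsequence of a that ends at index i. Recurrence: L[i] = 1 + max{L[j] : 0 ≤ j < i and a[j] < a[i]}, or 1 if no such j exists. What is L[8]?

   i    0    1    2    3    4    5    6    7    8    9   10   11
a[i]    8   19   19    9    3    6    9    9    8    2    1    7
L[i]    1    2    2    2    1    2    3    3    3    1    1    3

3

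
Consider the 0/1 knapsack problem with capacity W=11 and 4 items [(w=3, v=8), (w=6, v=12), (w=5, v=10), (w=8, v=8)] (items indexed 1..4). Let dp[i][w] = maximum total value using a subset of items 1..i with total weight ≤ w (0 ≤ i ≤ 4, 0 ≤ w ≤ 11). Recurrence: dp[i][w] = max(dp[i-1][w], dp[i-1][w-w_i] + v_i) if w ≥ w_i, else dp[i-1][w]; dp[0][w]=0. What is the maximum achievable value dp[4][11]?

22

i\w   0   1   2   3   4   5   6   7   8   9  10  11
  0   0   0   0   0   0   0   0   0   0   0   0   0
  1   0   0   0   8   8   8   8   8   8   8   8   8
  2   0   0   0   8   8   8  12  12  12  20  20  20
  3   0   0   0   8   8  10  12  12  18  20  20  22
  4   0   0   0   8   8  10  12  12  18  20  20  22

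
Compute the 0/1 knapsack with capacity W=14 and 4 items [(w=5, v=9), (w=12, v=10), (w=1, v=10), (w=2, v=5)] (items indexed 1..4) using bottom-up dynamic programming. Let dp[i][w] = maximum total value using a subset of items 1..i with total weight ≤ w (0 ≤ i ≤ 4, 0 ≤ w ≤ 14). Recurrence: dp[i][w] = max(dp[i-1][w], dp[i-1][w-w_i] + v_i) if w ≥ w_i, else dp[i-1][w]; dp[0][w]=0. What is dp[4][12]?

24

i\w   0   1   2   3   4   5   6   7   8   9  10  11  12  13  14
  0   0   0   0   0   0   0   0   0   0   0   0   0   0   0   0
  1   0   0   0   0   0   9   9   9   9   9   9   9   9   9   9
  2   0   0   0   0   0   9   9   9   9   9   9   9  10  10  10
  3   0  10  10  10  10  10  19  19  19  19  19  19  19  20  20
  4   0  10  10  15  15  15  19  19  24  24  24  24  24  24  24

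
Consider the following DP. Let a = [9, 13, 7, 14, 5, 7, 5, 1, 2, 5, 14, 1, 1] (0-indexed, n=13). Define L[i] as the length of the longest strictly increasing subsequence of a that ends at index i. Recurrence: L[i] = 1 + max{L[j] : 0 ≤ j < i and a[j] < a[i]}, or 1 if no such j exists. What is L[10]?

   i    0    1    2    3    4    5    6    7    8    9   10   11   12
a[i]    9   13    7   14    5    7    5    1    2    5   14    1    1
L[i]    1    2    1    3    1    2    1    1    2    3    4    1    1

4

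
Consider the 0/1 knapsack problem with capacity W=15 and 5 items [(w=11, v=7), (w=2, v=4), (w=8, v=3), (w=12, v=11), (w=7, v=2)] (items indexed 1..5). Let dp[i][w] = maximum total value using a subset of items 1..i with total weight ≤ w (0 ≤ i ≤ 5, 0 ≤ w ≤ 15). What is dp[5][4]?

4

i\w   0   1   2   3   4   5   6   7   8   9  10  11  12  13  14  15
  0   0   0   0   0   0   0   0   0   0   0   0   0   0   0   0   0
  1   0   0   0   0   0   0   0   0   0   0   0   7   7   7   7   7
  2   0   0   4   4   4   4   4   4   4   4   4   7   7  11  11  11
  3   0   0   4   4   4   4   4   4   4   4   7   7   7  11  11  11
  4   0   0   4   4   4   4   4   4   4   4   7   7  11  11  15  15
  5   0   0   4   4   4   4   4   4   4   6   7   7  11  11  15  15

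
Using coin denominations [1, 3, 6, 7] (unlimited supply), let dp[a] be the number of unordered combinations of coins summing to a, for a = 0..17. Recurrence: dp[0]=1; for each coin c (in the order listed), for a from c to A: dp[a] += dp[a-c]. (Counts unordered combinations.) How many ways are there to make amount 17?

20

after  coin     0     1     2     3     4     5     6     7     8     9    10    11    12    13    14    15    16    17
          1     1     1     1     1     1     1     1     1     1     1     1     1     1     1     1     1     1     1
          3     1     1     1     2     2     2     3     3     3     4     4     4     5     5     5     6     6     6
          6     1     1     1     2     2     2     4     4     4     6     6     6     9     9     9    12    12    12
          7     1     1     1     2     2     2     4     5     5     7     8     8    11    13    14    17    19    20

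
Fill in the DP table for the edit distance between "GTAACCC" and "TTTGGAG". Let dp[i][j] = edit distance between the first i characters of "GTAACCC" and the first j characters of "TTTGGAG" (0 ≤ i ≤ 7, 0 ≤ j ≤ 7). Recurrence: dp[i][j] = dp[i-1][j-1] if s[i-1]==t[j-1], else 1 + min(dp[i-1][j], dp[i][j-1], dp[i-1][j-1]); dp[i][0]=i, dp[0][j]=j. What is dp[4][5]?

   ''  T  T  T  G  G  A  G
''  0  1  2  3  4  5  6  7
 G  1  1  2  3  3  4  5  6
 T  2  1  1  2  3  4  5  6
 A  3  2  2  2  3  4  4  5
 A  4  3  3  3  3  4  4  5
 C  5  4  4  4  4  4  5  5
 C  6  5  5  5  5  5  5  6
 C  7  6  6  6  6  6  6  6

4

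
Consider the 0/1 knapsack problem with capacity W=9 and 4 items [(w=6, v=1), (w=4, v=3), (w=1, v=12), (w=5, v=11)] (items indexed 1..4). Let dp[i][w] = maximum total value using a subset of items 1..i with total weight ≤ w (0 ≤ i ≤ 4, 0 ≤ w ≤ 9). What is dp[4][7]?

23

i\w   0   1   2   3   4   5   6   7   8   9
  0   0   0   0   0   0   0   0   0   0   0
  1   0   0   0   0   0   0   1   1   1   1
  2   0   0   0   0   3   3   3   3   3   3
  3   0  12  12  12  12  15  15  15  15  15
  4   0  12  12  12  12  15  23  23  23  23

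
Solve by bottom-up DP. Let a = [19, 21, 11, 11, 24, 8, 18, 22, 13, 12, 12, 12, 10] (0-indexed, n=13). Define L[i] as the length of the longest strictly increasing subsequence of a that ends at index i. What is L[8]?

2

   i    0    1    2    3    4    5    6    7    8    9   10   11   12
a[i]   19   21   11   11   24    8   18   22   13   12   12   12   10
L[i]    1    2    1    1    3    1    2    3    2    2    2    2    2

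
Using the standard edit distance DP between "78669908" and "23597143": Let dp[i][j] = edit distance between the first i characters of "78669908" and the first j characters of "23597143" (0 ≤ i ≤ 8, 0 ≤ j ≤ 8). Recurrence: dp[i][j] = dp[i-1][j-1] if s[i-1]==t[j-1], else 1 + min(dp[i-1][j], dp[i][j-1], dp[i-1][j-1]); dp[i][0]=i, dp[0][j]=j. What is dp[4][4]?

   ''  2  3  5  9  7  1  4  3
''  0  1  2  3  4  5  6  7  8
 7  1  1  2  3  4  4  5  6  7
 8  2  2  2  3  4  5  5  6  7
 6  3  3  3  3  4  5  6  6  7
 6  4  4  4  4  4  5  6  7  7
 9  5  5  5  5  4  5  6  7  8
 9  6  6  6  6  5  5  6  7  8
 0  7  7  7  7  6  6  6  7  8
 8  8  8  8  8  7  7  7  7  8

4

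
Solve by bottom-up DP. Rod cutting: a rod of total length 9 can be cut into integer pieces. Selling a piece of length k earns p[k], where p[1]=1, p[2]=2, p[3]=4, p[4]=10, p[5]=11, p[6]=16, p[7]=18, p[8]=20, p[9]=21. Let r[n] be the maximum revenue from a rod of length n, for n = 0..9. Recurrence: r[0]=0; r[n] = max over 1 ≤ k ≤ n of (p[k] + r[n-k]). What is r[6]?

   n    0    1    2    3    4    5    6    7    8    9
r[n]    0    1    2    4   10   11   16   18   20   21

16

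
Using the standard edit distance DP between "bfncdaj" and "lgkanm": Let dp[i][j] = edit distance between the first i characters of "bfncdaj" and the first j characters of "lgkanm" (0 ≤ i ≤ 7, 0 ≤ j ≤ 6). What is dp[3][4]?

   ''  l  g  k  a  n  m
''  0  1  2  3  4  5  6
 b  1  1  2  3  4  5  6
 f  2  2  2  3  4  5  6
 n  3  3  3  3  4  4  5
 c  4  4  4  4  4  5  5
 d  5  5  5  5  5  5  6
 a  6  6  6  6  5  6  6
 j  7  7  7  7  6  6  7

4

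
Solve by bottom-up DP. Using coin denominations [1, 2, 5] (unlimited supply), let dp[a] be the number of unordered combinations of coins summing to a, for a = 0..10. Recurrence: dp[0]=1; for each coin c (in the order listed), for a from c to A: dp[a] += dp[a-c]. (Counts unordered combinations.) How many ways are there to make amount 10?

10

after  coin     0     1     2     3     4     5     6     7     8     9    10
          1     1     1     1     1     1     1     1     1     1     1     1
          2     1     1     2     2     3     3     4     4     5     5     6
          5     1     1     2     2     3     4     5     6     7     8    10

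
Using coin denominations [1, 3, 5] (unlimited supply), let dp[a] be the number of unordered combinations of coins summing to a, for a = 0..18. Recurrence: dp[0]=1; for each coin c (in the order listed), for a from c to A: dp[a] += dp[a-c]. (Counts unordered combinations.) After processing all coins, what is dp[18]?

17

after  coin     0     1     2     3     4     5     6     7     8     9    10    11    12    13    14    15    16    17    18
          1     1     1     1     1     1     1     1     1     1     1     1     1     1     1     1     1     1     1     1
          3     1     1     1     2     2     2     3     3     3     4     4     4     5     5     5     6     6     6     7
          5     1     1     1     2     2     3     4     4     5     6     7     8     9    10    11    13    14    15    17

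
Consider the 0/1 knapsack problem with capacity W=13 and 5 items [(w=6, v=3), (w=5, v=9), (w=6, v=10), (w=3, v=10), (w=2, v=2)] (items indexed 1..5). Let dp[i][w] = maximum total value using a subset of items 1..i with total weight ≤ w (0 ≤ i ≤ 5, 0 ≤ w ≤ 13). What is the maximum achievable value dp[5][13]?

i\w   0   1   2   3   4   5   6   7   8   9  10  11  12  13
  0   0   0   0   0   0   0   0   0   0   0   0   0   0   0
  1   0   0   0   0   0   0   3   3   3   3   3   3   3   3
  2   0   0   0   0   0   9   9   9   9   9   9  12  12  12
  3   0   0   0   0   0   9  10  10  10  10  10  19  19  19
  4   0   0   0  10  10  10  10  10  19  20  20  20  20  20
  5   0   0   2  10  10  12  12  12  19  20  21  22  22  22

22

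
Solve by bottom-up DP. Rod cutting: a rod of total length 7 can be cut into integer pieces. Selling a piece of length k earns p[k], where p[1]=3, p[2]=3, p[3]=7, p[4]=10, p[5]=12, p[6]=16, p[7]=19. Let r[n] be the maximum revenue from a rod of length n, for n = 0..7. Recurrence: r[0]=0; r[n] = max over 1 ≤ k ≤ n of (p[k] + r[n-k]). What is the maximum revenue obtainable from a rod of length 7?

21

   n    0    1    2    3    4    5    6    7
r[n]    0    3    6    9   12   15   18   21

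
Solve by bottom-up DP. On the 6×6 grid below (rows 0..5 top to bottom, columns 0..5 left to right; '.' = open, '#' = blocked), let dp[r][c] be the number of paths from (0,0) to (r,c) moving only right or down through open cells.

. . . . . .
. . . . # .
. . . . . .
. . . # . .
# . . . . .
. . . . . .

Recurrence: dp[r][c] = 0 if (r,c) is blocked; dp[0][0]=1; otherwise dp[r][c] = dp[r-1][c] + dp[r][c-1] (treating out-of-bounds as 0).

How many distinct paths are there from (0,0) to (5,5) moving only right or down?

101

r\c   0   1   2   3   4   5
  0   1   1   1   1   1   1
  1   1   2   3   4   0   1
  2   1   3   6  10  10  11
  3   1   4  10   0  10  21
  4   0   4  14  14  24  45
  5   0   4  18  32  56 101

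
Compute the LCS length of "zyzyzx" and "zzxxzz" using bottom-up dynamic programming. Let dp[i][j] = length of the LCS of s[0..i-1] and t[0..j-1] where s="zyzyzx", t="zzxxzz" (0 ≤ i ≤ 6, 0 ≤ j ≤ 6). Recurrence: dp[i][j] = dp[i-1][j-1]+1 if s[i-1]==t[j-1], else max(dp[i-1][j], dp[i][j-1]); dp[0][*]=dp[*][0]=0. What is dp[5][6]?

   ''  z  z  x  x  z  z
''  0  0  0  0  0  0  0
 z  0  1  1  1  1  1  1
 y  0  1  1  1  1  1  1
 z  0  1  2  2  2  2  2
 y  0  1  2  2  2  2  2
 z  0  1  2  2  2  3  3
 x  0  1  2  3  3  3  3

3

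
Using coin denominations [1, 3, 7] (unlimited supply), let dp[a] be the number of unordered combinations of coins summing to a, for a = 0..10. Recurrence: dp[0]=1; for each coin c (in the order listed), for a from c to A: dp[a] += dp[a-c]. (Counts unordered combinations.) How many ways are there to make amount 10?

6

after  coin     0     1     2     3     4     5     6     7     8     9    10
          1     1     1     1     1     1     1     1     1     1     1     1
          3     1     1     1     2     2     2     3     3     3     4     4
          7     1     1     1     2     2     2     3     4     4     5     6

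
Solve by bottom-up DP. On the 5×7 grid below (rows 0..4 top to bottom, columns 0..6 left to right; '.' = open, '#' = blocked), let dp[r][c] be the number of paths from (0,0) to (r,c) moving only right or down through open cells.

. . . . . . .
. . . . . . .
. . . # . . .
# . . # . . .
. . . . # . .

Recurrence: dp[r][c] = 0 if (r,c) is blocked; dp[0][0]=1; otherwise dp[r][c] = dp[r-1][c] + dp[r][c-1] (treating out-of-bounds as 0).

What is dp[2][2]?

r\c   0   1   2   3   4   5   6
  0   1   1   1   1   1   1   1
  1   1   2   3   4   5   6   7
  2   1   3   6   0   5  11  18
  3   0   3   9   0   5  16  34
  4   0   3  12  12   0  16  50

6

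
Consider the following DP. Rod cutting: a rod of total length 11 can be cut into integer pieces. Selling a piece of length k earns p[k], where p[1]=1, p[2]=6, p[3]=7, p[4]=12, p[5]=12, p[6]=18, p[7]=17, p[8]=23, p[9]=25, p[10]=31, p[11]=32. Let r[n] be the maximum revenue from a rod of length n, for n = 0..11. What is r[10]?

31

   n    0    1    2    3    4    5    6    7    8    9   10   11
r[n]    0    1    6    7   12   13   18   19   24   25   31   32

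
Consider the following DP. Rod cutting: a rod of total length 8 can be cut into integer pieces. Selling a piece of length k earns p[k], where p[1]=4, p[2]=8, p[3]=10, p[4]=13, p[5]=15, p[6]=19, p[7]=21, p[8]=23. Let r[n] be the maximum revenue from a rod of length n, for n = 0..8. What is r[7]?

   n    0    1    2    3    4    5    6    7    8
r[n]    0    4    8   12   16   20   24   28   32

28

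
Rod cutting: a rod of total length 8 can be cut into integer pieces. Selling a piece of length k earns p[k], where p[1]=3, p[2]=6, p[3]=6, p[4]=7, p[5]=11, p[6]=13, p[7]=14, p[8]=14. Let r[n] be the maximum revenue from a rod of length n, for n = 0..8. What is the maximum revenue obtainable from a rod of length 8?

24

   n    0    1    2    3    4    5    6    7    8
r[n]    0    3    6    9   12   15   18   21   24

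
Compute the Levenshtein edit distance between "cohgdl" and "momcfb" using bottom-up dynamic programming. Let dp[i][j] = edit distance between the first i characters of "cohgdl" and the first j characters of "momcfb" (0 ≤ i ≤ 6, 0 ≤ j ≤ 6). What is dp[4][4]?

   ''  m  o  m  c  f  b
''  0  1  2  3  4  5  6
 c  1  1  2  3  3  4  5
 o  2  2  1  2  3  4  5
 h  3  3  2  2  3  4  5
 g  4  4  3  3  3  4  5
 d  5  5  4  4  4  4  5
 l  6  6  5  5  5  5  5

3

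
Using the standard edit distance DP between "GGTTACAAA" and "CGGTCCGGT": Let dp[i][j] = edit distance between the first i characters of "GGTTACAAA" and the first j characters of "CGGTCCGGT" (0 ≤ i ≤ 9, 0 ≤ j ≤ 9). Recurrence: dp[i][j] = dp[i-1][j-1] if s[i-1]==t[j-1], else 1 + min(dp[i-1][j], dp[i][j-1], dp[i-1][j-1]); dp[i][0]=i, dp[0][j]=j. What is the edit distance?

6

   ''  C  G  G  T  C  C  G  G  T
''  0  1  2  3  4  5  6  7  8  9
 G  1  1  1  2  3  4  5  6  7  8
 G  2  2  1  1  2  3  4  5  6  7
 T  3  3  2  2  1  2  3  4  5  6
 T  4  4  3  3  2  2  3  4  5  5
 A  5  5  4  4  3  3  3  4  5  6
 C  6  5  5  5  4  3  3  4  5  6
 A  7  6  6  6  5  4  4  4  5  6
 A  8  7  7  7  6  5  5  5  5  6
 A  9  8  8  8  7  6  6  6  6  6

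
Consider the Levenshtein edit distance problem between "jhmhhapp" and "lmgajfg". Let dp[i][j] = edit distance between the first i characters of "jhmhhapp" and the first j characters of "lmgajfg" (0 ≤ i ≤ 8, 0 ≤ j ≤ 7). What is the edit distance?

7

   ''  l  m  g  a  j  f  g
''  0  1  2  3  4  5  6  7
 j  1  1  2  3  4  4  5  6
 h  2  2  2  3  4  5  5  6
 m  3  3  2  3  4  5  6  6
 h  4  4  3  3  4  5  6  7
 h  5  5  4  4  4  5  6  7
 a  6  6  5  5  4  5  6  7
 p  7  7  6  6  5  5  6  7
 p  8  8  7  7  6  6  6  7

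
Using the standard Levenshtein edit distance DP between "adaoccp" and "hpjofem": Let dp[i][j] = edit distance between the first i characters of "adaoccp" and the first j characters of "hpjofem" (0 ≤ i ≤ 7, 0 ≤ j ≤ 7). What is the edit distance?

   ''  h  p  j  o  f  e  m
''  0  1  2  3  4  5  6  7
 a  1  1  2  3  4  5  6  7
 d  2  2  2  3  4  5  6  7
 a  3  3  3  3  4  5  6  7
 o  4  4  4  4  3  4  5  6
 c  5  5  5  5  4  4  5  6
 c  6  6  6  6  5  5  5  6
 p  7  7  6  7  6  6  6  6

6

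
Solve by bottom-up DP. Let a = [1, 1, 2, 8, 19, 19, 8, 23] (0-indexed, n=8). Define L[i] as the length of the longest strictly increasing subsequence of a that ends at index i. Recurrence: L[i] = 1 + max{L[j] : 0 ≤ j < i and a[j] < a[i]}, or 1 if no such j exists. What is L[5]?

   i    0    1    2    3    4    5    6    7
a[i]    1    1    2    8   19   19    8   23
L[i]    1    1    2    3    4    4    3    5

4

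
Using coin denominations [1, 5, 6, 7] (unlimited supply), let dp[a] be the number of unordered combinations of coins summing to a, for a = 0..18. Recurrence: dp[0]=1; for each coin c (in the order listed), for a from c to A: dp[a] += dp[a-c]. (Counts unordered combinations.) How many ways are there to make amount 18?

16

after  coin     0     1     2     3     4     5     6     7     8     9    10    11    12    13    14    15    16    17    18
          1     1     1     1     1     1     1     1     1     1     1     1     1     1     1     1     1     1     1     1
          5     1     1     1     1     1     2     2     2     2     2     3     3     3     3     3     4     4     4     4
          6     1     1     1     1     1     2     3     3     3     3     4     5     6     6     6     7     8     9    10
          7     1     1     1     1     1     2     3     4     4     4     5     6     8     9    10    11    12    14    16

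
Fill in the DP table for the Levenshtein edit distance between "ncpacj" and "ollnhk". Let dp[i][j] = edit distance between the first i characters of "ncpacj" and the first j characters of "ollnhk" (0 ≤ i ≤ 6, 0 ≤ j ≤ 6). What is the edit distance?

6

   ''  o  l  l  n  h  k
''  0  1  2  3  4  5  6
 n  1  1  2  3  3  4  5
 c  2  2  2  3  4  4  5
 p  3  3  3  3  4  5  5
 a  4  4  4  4  4  5  6
 c  5  5  5  5  5  5  6
 j  6  6  6  6  6  6  6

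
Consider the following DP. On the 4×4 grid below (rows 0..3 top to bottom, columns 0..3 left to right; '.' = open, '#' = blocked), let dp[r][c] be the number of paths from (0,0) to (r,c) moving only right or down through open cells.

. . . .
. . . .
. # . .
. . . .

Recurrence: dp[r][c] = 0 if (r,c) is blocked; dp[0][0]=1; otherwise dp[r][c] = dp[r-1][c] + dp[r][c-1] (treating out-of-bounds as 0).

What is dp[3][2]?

4

r\c   0   1   2   3
  0   1   1   1   1
  1   1   2   3   4
  2   1   0   3   7
  3   1   1   4  11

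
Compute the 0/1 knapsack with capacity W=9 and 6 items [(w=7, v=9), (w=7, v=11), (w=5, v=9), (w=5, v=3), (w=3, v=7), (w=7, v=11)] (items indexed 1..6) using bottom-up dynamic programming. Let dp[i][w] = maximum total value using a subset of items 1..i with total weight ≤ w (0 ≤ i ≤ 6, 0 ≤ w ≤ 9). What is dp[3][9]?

i\w   0   1   2   3   4   5   6   7   8   9
  0   0   0   0   0   0   0   0   0   0   0
  1   0   0   0   0   0   0   0   9   9   9
  2   0   0   0   0   0   0   0  11  11  11
  3   0   0   0   0   0   9   9  11  11  11
  4   0   0   0   0   0   9   9  11  11  11
  5   0   0   0   7   7   9   9  11  16  16
  6   0   0   0   7   7   9   9  11  16  16

11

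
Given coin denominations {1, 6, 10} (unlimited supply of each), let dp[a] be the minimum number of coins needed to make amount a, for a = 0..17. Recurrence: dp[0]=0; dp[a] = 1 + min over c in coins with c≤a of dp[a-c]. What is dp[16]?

2

 a  0  1  2  3  4  5  6  7  8  9 10 11 12 13 14 15 16 17
dp  0  1  2  3  4  5  1  2  3  4  1  2  2  3  4  5  2  3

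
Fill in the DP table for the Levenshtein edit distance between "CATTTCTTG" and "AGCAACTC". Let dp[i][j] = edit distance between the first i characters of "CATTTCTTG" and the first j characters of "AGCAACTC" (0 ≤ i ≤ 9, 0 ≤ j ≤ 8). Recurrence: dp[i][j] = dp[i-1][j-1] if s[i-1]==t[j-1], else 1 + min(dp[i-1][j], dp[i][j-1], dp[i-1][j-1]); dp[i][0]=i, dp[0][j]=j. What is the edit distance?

   ''  A  G  C  A  A  C  T  C
''  0  1  2  3  4  5  6  7  8
 C  1  1  2  2  3  4  5  6  7
 A  2  1  2  3  2  3  4  5  6
 T  3  2  2  3  3  3  4  4  5
 T  4  3  3  3  4  4  4  4  5
 T  5  4  4  4  4  5  5  4  5
 C  6  5  5  4  5  5  5  5  4
 T  7  6  6  5  5  6  6  5  5
 T  8  7  7  6  6  6  7  6  6
 G  9  8  7  7  7  7  7  7  7

7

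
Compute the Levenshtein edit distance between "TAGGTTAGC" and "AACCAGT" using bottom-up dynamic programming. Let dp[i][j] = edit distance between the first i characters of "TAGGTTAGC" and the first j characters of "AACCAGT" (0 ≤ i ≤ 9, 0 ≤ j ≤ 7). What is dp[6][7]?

5

   ''  A  A  C  C  A  G  T
''  0  1  2  3  4  5  6  7
 T  1  1  2  3  4  5  6  6
 A  2  1  1  2  3  4  5  6
 G  3  2  2  2  3  4  4  5
 G  4  3  3  3  3  4  4  5
 T  5  4  4  4  4  4  5  4
 T  6  5  5  5  5  5  5  5
 A  7  6  5  6  6  5  6  6
 G  8  7  6  6  7  6  5  6
 C  9  8  7  6  6  7  6  6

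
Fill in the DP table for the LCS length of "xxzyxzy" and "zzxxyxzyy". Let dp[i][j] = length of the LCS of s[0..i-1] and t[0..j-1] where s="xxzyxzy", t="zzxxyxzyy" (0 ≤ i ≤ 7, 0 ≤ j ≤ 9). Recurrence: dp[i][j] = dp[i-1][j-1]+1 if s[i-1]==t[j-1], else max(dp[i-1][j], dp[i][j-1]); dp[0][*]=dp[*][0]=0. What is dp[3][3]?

   ''  z  z  x  x  y  x  z  y  y
''  0  0  0  0  0  0  0  0  0  0
 x  0  0  0  1  1  1  1  1  1  1
 x  0  0  0  1  2  2  2  2  2  2
 z  0  1  1  1  2  2  2  3  3  3
 y  0  1  1  1  2  3  3  3  4  4
 x  0  1  1  2  2  3  4  4  4  4
 z  0  1  2  2  2  3  4  5  5  5
 y  0  1  2  2  2  3  4  5  6  6

1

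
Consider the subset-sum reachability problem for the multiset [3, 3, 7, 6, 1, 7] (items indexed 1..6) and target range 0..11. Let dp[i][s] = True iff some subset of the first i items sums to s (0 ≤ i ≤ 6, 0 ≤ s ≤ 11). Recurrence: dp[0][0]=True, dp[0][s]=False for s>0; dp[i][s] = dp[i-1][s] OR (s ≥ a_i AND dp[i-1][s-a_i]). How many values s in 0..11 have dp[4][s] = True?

6

i\s   0   1   2   3   4   5   6   7   8   9  10  11
  0   T   F   F   F   F   F   F   F   F   F   F   F
  1   T   F   F   T   F   F   F   F   F   F   F   F
  2   T   F   F   T   F   F   T   F   F   F   F   F
  3   T   F   F   T   F   F   T   T   F   F   T   F
  4   T   F   F   T   F   F   T   T   F   T   T   F
  5   T   T   F   T   T   F   T   T   T   T   T   T
  6   T   T   F   T   T   F   T   T   T   T   T   T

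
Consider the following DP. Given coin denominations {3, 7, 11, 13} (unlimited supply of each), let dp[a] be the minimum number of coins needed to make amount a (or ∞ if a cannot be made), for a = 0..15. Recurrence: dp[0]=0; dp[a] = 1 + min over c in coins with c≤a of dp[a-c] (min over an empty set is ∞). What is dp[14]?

 a  0  1  2  3  4  5  6  7  8  9 10 11 12 13 14 15
dp  0  -  -  1  -  -  2  1  -  3  2  1  4  1  2  5
(- denotes ∞ / unreachable)

2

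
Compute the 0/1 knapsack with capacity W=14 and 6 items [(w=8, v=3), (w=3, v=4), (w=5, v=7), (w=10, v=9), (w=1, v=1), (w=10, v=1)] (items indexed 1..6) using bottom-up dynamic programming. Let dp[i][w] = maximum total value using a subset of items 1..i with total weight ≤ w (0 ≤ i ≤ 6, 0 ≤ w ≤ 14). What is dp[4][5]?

i\w   0   1   2   3   4   5   6   7   8   9  10  11  12  13  14
  0   0   0   0   0   0   0   0   0   0   0   0   0   0   0   0
  1   0   0   0   0   0   0   0   0   3   3   3   3   3   3   3
  2   0   0   0   4   4   4   4   4   4   4   4   7   7   7   7
  3   0   0   0   4   4   7   7   7  11  11  11  11  11  11  11
  4   0   0   0   4   4   7   7   7  11  11  11  11  11  13  13
  5   0   1   1   4   5   7   8   8  11  12  12  12  12  13  14
  6   0   1   1   4   5   7   8   8  11  12  12  12  12  13  14

7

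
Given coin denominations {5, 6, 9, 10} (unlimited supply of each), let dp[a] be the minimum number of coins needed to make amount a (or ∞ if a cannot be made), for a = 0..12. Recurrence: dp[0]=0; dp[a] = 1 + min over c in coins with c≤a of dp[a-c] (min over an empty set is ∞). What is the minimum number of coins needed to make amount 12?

2

 a  0  1  2  3  4  5  6  7  8  9 10 11 12
dp  0  -  -  -  -  1  1  -  -  1  1  2  2
(- denotes ∞ / unreachable)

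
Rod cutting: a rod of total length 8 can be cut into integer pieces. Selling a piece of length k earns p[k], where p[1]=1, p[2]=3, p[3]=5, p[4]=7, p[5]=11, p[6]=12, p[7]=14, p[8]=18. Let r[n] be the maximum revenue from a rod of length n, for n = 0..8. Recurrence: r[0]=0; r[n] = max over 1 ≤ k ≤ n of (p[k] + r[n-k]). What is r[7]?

14

   n    0    1    2    3    4    5    6    7    8
r[n]    0    1    3    5    7   11   12   14   18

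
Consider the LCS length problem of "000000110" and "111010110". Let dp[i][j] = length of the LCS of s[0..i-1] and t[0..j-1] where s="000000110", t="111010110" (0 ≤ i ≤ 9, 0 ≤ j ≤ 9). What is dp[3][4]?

   ''  1  1  1  0  1  0  1  1  0
''  0  0  0  0  0  0  0  0  0  0
 0  0  0  0  0  1  1  1  1  1  1
 0  0  0  0  0  1  1  2  2  2  2
 0  0  0  0  0  1  1  2  2  2  3
 0  0  0  0  0  1  1  2  2  2  3
 0  0  0  0  0  1  1  2  2  2  3
 0  0  0  0  0  1  1  2  2  2  3
 1  0  1  1  1  1  2  2  3  3  3
 1  0  1  2  2  2  2  2  3  4  4
 0  0  1  2  2  3  3  3  3  4  5

1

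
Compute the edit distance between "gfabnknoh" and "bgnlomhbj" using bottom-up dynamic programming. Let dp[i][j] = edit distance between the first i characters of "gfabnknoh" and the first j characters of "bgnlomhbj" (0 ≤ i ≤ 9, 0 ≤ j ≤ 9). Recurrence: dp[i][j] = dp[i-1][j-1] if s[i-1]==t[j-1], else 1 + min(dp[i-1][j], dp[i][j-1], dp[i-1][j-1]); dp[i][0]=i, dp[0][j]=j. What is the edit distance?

9

   ''  b  g  n  l  o  m  h  b  j
''  0  1  2  3  4  5  6  7  8  9
 g  1  1  1  2  3  4  5  6  7  8
 f  2  2  2  2  3  4  5  6  7  8
 a  3  3  3  3  3  4  5  6  7  8
 b  4  3  4  4  4  4  5  6  6  7
 n  5  4  4  4  5  5  5  6  7  7
 k  6  5  5  5  5  6  6  6  7  8
 n  7  6  6  5  6  6  7  7  7  8
 o  8  7  7  6  6  6  7  8  8  8
 h  9  8  8  7  7  7  7  7  8  9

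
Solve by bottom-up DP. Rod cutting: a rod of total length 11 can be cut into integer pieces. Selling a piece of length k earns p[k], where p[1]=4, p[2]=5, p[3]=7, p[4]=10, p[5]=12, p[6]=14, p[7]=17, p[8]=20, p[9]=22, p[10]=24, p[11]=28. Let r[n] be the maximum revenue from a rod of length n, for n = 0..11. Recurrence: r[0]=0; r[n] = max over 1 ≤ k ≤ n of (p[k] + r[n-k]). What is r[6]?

24

   n    0    1    2    3    4    5    6    7    8    9   10   11
r[n]    0    4    8   12   16   20   24   28   32   36   40   44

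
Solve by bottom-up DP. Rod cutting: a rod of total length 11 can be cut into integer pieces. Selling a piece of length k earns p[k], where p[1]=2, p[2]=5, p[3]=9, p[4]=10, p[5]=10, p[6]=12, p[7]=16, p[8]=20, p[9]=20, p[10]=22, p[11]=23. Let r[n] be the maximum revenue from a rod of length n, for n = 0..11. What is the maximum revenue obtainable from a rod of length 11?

32

   n    0    1    2    3    4    5    6    7    8    9   10   11
r[n]    0    2    5    9   11   14   18   20   23   27   29   32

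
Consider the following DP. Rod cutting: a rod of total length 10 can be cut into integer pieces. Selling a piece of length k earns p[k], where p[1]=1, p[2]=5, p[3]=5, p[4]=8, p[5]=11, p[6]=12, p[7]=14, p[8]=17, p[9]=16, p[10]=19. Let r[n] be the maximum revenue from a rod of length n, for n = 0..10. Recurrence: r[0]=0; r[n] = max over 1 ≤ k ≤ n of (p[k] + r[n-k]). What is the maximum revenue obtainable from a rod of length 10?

   n    0    1    2    3    4    5    6    7    8    9   10
r[n]    0    1    5    6   10   11   15   16   20   21   25

25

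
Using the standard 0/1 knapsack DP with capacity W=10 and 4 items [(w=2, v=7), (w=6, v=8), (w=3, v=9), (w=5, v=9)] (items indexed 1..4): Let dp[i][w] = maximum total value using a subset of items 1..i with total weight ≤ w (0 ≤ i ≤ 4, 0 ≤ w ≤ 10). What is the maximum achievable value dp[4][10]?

25

i\w   0   1   2   3   4   5   6   7   8   9  10
  0   0   0   0   0   0   0   0   0   0   0   0
  1   0   0   7   7   7   7   7   7   7   7   7
  2   0   0   7   7   7   7   8   8  15  15  15
  3   0   0   7   9   9  16  16  16  16  17  17
  4   0   0   7   9   9  16  16  16  18  18  25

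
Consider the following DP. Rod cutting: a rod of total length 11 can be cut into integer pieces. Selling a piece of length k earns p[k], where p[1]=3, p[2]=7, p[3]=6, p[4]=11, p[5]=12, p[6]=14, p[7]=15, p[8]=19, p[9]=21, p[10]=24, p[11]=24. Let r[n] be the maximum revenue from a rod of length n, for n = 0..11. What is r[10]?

   n    0    1    2    3    4    5    6    7    8    9   10   11
r[n]    0    3    7   10   14   17   21   24   28   31   35   38

35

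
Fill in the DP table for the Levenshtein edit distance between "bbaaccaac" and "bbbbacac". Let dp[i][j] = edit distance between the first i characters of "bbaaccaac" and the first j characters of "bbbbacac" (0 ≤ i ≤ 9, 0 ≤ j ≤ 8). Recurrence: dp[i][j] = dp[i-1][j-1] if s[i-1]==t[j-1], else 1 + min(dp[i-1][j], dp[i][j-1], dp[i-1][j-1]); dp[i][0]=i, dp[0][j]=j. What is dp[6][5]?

   ''  b  b  b  b  a  c  a  c
''  0  1  2  3  4  5  6  7  8
 b  1  0  1  2  3  4  5  6  7
 b  2  1  0  1  2  3  4  5  6
 a  3  2  1  1  2  2  3  4  5
 a  4  3  2  2  2  2  3  3  4
 c  5  4  3  3  3  3  2  3  3
 c  6  5  4  4  4  4  3  3  3
 a  7  6  5  5  5  4  4  3  4
 a  8  7  6  6  6  5  5  4  4
 c  9  8  7  7  7  6  5  5  4

4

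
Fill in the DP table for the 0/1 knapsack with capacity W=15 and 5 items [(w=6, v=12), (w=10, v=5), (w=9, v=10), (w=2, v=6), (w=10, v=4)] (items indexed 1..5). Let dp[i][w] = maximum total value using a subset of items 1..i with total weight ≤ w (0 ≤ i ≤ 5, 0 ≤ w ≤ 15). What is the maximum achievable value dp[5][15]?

22

i\w   0   1   2   3   4   5   6   7   8   9  10  11  12  13  14  15
  0   0   0   0   0   0   0   0   0   0   0   0   0   0   0   0   0
  1   0   0   0   0   0   0  12  12  12  12  12  12  12  12  12  12
  2   0   0   0   0   0   0  12  12  12  12  12  12  12  12  12  12
  3   0   0   0   0   0   0  12  12  12  12  12  12  12  12  12  22
  4   0   0   6   6   6   6  12  12  18  18  18  18  18  18  18  22
  5   0   0   6   6   6   6  12  12  18  18  18  18  18  18  18  22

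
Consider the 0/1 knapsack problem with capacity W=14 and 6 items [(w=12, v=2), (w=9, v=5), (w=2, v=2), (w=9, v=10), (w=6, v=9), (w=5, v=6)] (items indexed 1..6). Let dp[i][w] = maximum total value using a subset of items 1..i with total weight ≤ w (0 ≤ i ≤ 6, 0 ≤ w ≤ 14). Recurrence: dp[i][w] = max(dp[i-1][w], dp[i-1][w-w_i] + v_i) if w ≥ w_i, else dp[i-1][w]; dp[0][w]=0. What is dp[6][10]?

i\w   0   1   2   3   4   5   6   7   8   9  10  11  12  13  14
  0   0   0   0   0   0   0   0   0   0   0   0   0   0   0   0
  1   0   0   0   0   0   0   0   0   0   0   0   0   2   2   2
  2   0   0   0   0   0   0   0   0   0   5   5   5   5   5   5
  3   0   0   2   2   2   2   2   2   2   5   5   7   7   7   7
  4   0   0   2   2   2   2   2   2   2  10  10  12  12  12  12
  5   0   0   2   2   2   2   9   9  11  11  11  12  12  12  12
  6   0   0   2   2   2   6   9   9  11  11  11  15  15  17  17

11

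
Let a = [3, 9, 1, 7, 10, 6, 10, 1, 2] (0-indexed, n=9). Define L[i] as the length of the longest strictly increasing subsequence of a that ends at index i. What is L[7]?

   i    0    1    2    3    4    5    6    7    8
a[i]    3    9    1    7   10    6   10    1    2
L[i]    1    2    1    2    3    2    3    1    2

1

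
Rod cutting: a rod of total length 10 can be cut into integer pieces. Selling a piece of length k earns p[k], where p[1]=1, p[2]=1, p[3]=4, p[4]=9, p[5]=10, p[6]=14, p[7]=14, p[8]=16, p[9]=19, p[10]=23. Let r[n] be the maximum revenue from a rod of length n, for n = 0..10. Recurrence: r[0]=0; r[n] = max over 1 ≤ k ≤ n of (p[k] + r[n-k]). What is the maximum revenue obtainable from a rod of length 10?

   n    0    1    2    3    4    5    6    7    8    9   10
r[n]    0    1    2    4    9   10   14   15   18   19   23

23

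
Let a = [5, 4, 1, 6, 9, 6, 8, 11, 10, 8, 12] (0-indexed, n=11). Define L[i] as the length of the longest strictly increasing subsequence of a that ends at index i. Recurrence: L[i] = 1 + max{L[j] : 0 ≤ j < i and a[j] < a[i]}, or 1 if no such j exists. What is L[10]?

5

   i    0    1    2    3    4    5    6    7    8    9   10
a[i]    5    4    1    6    9    6    8   11   10    8   12
L[i]    1    1    1    2    3    2    3    4    4    3    5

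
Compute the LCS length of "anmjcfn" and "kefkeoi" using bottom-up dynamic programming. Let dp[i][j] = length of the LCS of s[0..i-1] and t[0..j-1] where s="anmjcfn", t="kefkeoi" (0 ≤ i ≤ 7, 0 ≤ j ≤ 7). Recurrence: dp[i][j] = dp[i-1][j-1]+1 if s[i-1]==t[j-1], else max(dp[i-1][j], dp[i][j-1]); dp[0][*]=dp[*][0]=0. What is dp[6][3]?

1

   ''  k  e  f  k  e  o  i
''  0  0  0  0  0  0  0  0
 a  0  0  0  0  0  0  0  0
 n  0  0  0  0  0  0  0  0
 m  0  0  0  0  0  0  0  0
 j  0  0  0  0  0  0  0  0
 c  0  0  0  0  0  0  0  0
 f  0  0  0  1  1  1  1  1
 n  0  0  0  1  1  1  1  1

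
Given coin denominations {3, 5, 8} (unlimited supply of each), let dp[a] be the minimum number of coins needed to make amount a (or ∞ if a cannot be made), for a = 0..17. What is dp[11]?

2

 a  0  1  2  3  4  5  6  7  8  9 10 11 12 13 14 15 16 17
dp  0  -  -  1  -  1  2  -  1  3  2  2  4  2  3  3  2  4
(- denotes ∞ / unreachable)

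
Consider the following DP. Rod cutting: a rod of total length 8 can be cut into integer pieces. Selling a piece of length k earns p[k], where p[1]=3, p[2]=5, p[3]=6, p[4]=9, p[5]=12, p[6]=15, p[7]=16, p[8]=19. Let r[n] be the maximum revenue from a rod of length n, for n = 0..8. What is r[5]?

   n    0    1    2    3    4    5    6    7    8
r[n]    0    3    6    9   12   15   18   21   24

15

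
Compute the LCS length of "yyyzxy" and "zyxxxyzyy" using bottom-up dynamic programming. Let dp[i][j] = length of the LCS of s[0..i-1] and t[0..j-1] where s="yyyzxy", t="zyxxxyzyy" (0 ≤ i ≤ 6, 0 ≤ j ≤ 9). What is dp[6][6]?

3

   ''  z  y  x  x  x  y  z  y  y
''  0  0  0  0  0  0  0  0  0  0
 y  0  0  1  1  1  1  1  1  1  1
 y  0  0  1  1  1  1  2  2  2  2
 y  0  0  1  1  1  1  2  2  3  3
 z  0  1  1  1  1  1  2  3  3  3
 x  0  1  1  2  2  2  2  3  3  3
 y  0  1  2  2  2  2  3  3  4  4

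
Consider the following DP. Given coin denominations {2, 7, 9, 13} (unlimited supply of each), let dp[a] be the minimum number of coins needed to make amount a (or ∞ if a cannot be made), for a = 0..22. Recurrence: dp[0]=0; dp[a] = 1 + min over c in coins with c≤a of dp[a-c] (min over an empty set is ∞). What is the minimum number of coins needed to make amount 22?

2

 a  0  1  2  3  4  5  6  7  8  9 10 11 12 13 14 15 16 17 18 19 20 21 22
dp  0  -  1  -  2  -  3  1  4  1  5  2  6  1  2  2  2  3  2  4  2  3  2
(- denotes ∞ / unreachable)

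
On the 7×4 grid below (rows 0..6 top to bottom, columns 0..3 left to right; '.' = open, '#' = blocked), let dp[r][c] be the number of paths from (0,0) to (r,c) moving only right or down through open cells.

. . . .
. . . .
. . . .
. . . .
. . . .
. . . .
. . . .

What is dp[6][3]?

r\c   0   1   2   3
  0   1   1   1   1
  1   1   2   3   4
  2   1   3   6  10
  3   1   4  10  20
  4   1   5  15  35
  5   1   6  21  56
  6   1   7  28  84

84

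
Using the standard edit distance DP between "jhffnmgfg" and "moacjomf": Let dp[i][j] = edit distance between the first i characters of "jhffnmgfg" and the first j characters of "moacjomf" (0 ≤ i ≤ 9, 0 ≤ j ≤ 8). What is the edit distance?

   ''  m  o  a  c  j  o  m  f
''  0  1  2  3  4  5  6  7  8
 j  1  1  2  3  4  4  5  6  7
 h  2  2  2  3  4  5  5  6  7
 f  3  3  3  3  4  5  6  6  6
 f  4  4  4  4  4  5  6  7  6
 n  5  5  5  5  5  5  6  7  7
 m  6  5  6  6  6  6  6  6  7
 g  7  6  6  7  7  7  7  7  7
 f  8  7  7  7  8  8  8  8  7
 g  9  8  8  8  8  9  9  9  8

8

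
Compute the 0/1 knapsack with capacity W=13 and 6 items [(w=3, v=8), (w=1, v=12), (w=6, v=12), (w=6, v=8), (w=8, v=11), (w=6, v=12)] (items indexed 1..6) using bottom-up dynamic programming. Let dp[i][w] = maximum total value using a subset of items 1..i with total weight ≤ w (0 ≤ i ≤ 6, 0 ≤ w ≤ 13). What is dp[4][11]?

32

i\w   0   1   2   3   4   5   6   7   8   9  10  11  12  13
  0   0   0   0   0   0   0   0   0   0   0   0   0   0   0
  1   0   0   0   8   8   8   8   8   8   8   8   8   8   8
  2   0  12  12  12  20  20  20  20  20  20  20  20  20  20
  3   0  12  12  12  20  20  20  24  24  24  32  32  32  32
  4   0  12  12  12  20  20  20  24  24  24  32  32  32  32
  5   0  12  12  12  20  20  20  24  24  24  32  32  32  32
  6   0  12  12  12  20  20  20  24  24  24  32  32  32  36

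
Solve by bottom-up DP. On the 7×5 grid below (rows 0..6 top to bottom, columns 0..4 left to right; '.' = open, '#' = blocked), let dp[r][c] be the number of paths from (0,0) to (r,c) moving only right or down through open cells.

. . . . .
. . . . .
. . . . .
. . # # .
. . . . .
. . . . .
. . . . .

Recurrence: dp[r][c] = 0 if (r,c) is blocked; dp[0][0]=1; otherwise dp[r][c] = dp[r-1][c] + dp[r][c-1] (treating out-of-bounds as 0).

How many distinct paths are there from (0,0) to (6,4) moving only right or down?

70

r\c   0   1   2   3   4
  0   1   1   1   1   1
  1   1   2   3   4   5
  2   1   3   6  10  15
  3   1   4   0   0  15
  4   1   5   5   5  20
  5   1   6  11  16  36
  6   1   7  18  34  70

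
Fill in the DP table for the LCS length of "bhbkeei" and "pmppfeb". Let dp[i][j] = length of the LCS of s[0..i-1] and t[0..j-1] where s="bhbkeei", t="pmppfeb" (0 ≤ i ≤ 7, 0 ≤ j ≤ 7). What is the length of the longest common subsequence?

1

   ''  p  m  p  p  f  e  b
''  0  0  0  0  0  0  0  0
 b  0  0  0  0  0  0  0  1
 h  0  0  0  0  0  0  0  1
 b  0  0  0  0  0  0  0  1
 k  0  0  0  0  0  0  0  1
 e  0  0  0  0  0  0  1  1
 e  0  0  0  0  0  0  1  1
 i  0  0  0  0  0  0  1  1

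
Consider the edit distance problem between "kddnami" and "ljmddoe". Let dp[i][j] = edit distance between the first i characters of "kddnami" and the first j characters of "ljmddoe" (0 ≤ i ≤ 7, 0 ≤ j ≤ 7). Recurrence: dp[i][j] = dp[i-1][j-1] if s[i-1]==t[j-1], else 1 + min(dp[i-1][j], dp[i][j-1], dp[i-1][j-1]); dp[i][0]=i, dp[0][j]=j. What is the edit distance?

7

   ''  l  j  m  d  d  o  e
''  0  1  2  3  4  5  6  7
 k  1  1  2  3  4  5  6  7
 d  2  2  2  3  3  4  5  6
 d  3  3  3  3  3  3  4  5
 n  4  4  4  4  4  4  4  5
 a  5  5  5  5  5  5  5  5
 m  6  6  6  5  6  6  6  6
 i  7  7  7  6  6  7  7  7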